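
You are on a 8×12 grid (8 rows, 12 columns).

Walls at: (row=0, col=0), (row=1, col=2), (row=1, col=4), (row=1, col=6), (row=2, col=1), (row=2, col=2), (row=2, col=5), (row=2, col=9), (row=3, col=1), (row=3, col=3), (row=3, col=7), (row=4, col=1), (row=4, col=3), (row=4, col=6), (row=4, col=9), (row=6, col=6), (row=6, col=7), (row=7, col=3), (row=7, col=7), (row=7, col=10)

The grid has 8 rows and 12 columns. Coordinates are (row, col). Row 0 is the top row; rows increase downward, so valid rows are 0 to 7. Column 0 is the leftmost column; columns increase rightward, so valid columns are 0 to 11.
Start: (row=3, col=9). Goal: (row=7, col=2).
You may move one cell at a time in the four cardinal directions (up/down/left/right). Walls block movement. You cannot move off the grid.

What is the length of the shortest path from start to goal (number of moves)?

Answer: Shortest path length: 11

Derivation:
BFS from (row=3, col=9) until reaching (row=7, col=2):
  Distance 0: (row=3, col=9)
  Distance 1: (row=3, col=8), (row=3, col=10)
  Distance 2: (row=2, col=8), (row=2, col=10), (row=3, col=11), (row=4, col=8), (row=4, col=10)
  Distance 3: (row=1, col=8), (row=1, col=10), (row=2, col=7), (row=2, col=11), (row=4, col=7), (row=4, col=11), (row=5, col=8), (row=5, col=10)
  Distance 4: (row=0, col=8), (row=0, col=10), (row=1, col=7), (row=1, col=9), (row=1, col=11), (row=2, col=6), (row=5, col=7), (row=5, col=9), (row=5, col=11), (row=6, col=8), (row=6, col=10)
  Distance 5: (row=0, col=7), (row=0, col=9), (row=0, col=11), (row=3, col=6), (row=5, col=6), (row=6, col=9), (row=6, col=11), (row=7, col=8)
  Distance 6: (row=0, col=6), (row=3, col=5), (row=5, col=5), (row=7, col=9), (row=7, col=11)
  Distance 7: (row=0, col=5), (row=3, col=4), (row=4, col=5), (row=5, col=4), (row=6, col=5)
  Distance 8: (row=0, col=4), (row=1, col=5), (row=2, col=4), (row=4, col=4), (row=5, col=3), (row=6, col=4), (row=7, col=5)
  Distance 9: (row=0, col=3), (row=2, col=3), (row=5, col=2), (row=6, col=3), (row=7, col=4), (row=7, col=6)
  Distance 10: (row=0, col=2), (row=1, col=3), (row=4, col=2), (row=5, col=1), (row=6, col=2)
  Distance 11: (row=0, col=1), (row=3, col=2), (row=5, col=0), (row=6, col=1), (row=7, col=2)  <- goal reached here
One shortest path (11 moves): (row=3, col=9) -> (row=3, col=8) -> (row=4, col=8) -> (row=4, col=7) -> (row=5, col=7) -> (row=5, col=6) -> (row=5, col=5) -> (row=5, col=4) -> (row=5, col=3) -> (row=5, col=2) -> (row=6, col=2) -> (row=7, col=2)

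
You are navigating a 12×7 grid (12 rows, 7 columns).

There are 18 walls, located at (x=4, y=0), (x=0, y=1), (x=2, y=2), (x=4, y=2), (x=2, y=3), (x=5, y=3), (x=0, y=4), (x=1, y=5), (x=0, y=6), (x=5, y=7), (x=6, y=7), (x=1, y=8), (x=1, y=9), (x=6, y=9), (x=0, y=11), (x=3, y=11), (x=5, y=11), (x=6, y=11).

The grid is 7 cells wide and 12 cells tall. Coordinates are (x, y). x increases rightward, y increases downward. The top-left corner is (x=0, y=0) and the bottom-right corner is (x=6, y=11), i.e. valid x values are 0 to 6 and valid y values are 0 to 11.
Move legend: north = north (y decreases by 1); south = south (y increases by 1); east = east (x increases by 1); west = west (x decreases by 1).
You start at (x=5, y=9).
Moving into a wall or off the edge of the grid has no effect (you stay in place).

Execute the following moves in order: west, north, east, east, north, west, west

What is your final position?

Answer: Final position: (x=4, y=8)

Derivation:
Start: (x=5, y=9)
  west (west): (x=5, y=9) -> (x=4, y=9)
  north (north): (x=4, y=9) -> (x=4, y=8)
  east (east): (x=4, y=8) -> (x=5, y=8)
  east (east): (x=5, y=8) -> (x=6, y=8)
  north (north): blocked, stay at (x=6, y=8)
  west (west): (x=6, y=8) -> (x=5, y=8)
  west (west): (x=5, y=8) -> (x=4, y=8)
Final: (x=4, y=8)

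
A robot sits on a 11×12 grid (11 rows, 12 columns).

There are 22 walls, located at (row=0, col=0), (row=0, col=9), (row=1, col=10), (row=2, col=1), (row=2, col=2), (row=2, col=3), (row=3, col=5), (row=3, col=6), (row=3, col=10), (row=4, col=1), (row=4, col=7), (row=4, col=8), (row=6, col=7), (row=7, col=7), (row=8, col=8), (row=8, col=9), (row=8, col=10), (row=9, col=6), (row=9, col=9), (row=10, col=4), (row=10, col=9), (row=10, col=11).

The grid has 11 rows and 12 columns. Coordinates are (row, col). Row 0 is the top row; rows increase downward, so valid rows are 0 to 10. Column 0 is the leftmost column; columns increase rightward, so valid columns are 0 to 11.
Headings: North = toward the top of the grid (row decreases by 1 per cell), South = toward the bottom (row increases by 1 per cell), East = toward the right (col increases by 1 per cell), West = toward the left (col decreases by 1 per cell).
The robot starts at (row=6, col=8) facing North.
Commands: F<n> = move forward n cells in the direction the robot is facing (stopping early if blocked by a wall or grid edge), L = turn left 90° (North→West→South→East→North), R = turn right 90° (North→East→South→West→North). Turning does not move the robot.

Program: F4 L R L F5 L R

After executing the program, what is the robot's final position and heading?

Answer: Final position: (row=5, col=3), facing West

Derivation:
Start: (row=6, col=8), facing North
  F4: move forward 1/4 (blocked), now at (row=5, col=8)
  L: turn left, now facing West
  R: turn right, now facing North
  L: turn left, now facing West
  F5: move forward 5, now at (row=5, col=3)
  L: turn left, now facing South
  R: turn right, now facing West
Final: (row=5, col=3), facing West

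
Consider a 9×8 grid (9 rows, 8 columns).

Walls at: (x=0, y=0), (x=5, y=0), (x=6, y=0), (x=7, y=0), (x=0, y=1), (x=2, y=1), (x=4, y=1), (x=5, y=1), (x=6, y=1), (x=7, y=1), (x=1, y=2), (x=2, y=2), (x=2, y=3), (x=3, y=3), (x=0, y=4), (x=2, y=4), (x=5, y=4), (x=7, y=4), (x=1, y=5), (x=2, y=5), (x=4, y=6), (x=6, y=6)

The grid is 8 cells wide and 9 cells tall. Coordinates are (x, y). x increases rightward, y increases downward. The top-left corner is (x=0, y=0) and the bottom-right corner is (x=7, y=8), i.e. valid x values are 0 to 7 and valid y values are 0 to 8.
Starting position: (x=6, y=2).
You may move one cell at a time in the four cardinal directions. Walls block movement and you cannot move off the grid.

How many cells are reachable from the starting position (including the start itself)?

BFS flood-fill from (x=6, y=2):
  Distance 0: (x=6, y=2)
  Distance 1: (x=5, y=2), (x=7, y=2), (x=6, y=3)
  Distance 2: (x=4, y=2), (x=5, y=3), (x=7, y=3), (x=6, y=4)
  Distance 3: (x=3, y=2), (x=4, y=3), (x=6, y=5)
  Distance 4: (x=3, y=1), (x=4, y=4), (x=5, y=5), (x=7, y=5)
  Distance 5: (x=3, y=0), (x=3, y=4), (x=4, y=5), (x=5, y=6), (x=7, y=6)
  Distance 6: (x=2, y=0), (x=4, y=0), (x=3, y=5), (x=5, y=7), (x=7, y=7)
  Distance 7: (x=1, y=0), (x=3, y=6), (x=4, y=7), (x=6, y=7), (x=5, y=8), (x=7, y=8)
  Distance 8: (x=1, y=1), (x=2, y=6), (x=3, y=7), (x=4, y=8), (x=6, y=8)
  Distance 9: (x=1, y=6), (x=2, y=7), (x=3, y=8)
  Distance 10: (x=0, y=6), (x=1, y=7), (x=2, y=8)
  Distance 11: (x=0, y=5), (x=0, y=7), (x=1, y=8)
  Distance 12: (x=0, y=8)
Total reachable: 46 (grid has 50 open cells total)

Answer: Reachable cells: 46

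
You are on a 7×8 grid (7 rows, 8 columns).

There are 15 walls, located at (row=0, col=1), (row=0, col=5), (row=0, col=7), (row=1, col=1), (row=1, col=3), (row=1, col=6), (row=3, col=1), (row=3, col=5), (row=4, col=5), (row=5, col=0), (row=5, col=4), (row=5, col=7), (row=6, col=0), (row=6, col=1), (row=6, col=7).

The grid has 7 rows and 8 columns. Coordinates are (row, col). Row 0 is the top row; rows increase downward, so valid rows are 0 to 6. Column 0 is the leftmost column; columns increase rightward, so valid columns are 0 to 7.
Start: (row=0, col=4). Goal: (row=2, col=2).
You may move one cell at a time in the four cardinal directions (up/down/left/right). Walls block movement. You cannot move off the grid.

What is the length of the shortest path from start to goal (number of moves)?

BFS from (row=0, col=4) until reaching (row=2, col=2):
  Distance 0: (row=0, col=4)
  Distance 1: (row=0, col=3), (row=1, col=4)
  Distance 2: (row=0, col=2), (row=1, col=5), (row=2, col=4)
  Distance 3: (row=1, col=2), (row=2, col=3), (row=2, col=5), (row=3, col=4)
  Distance 4: (row=2, col=2), (row=2, col=6), (row=3, col=3), (row=4, col=4)  <- goal reached here
One shortest path (4 moves): (row=0, col=4) -> (row=0, col=3) -> (row=0, col=2) -> (row=1, col=2) -> (row=2, col=2)

Answer: Shortest path length: 4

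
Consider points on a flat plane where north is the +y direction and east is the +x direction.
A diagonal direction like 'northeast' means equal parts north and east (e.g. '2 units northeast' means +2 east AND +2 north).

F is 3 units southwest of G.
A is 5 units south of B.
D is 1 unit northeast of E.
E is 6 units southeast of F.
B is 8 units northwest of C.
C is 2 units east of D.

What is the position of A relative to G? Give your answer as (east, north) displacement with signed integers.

Place G at the origin (east=0, north=0).
  F is 3 units southwest of G: delta (east=-3, north=-3); F at (east=-3, north=-3).
  E is 6 units southeast of F: delta (east=+6, north=-6); E at (east=3, north=-9).
  D is 1 unit northeast of E: delta (east=+1, north=+1); D at (east=4, north=-8).
  C is 2 units east of D: delta (east=+2, north=+0); C at (east=6, north=-8).
  B is 8 units northwest of C: delta (east=-8, north=+8); B at (east=-2, north=0).
  A is 5 units south of B: delta (east=+0, north=-5); A at (east=-2, north=-5).
Therefore A relative to G: (east=-2, north=-5).

Answer: A is at (east=-2, north=-5) relative to G.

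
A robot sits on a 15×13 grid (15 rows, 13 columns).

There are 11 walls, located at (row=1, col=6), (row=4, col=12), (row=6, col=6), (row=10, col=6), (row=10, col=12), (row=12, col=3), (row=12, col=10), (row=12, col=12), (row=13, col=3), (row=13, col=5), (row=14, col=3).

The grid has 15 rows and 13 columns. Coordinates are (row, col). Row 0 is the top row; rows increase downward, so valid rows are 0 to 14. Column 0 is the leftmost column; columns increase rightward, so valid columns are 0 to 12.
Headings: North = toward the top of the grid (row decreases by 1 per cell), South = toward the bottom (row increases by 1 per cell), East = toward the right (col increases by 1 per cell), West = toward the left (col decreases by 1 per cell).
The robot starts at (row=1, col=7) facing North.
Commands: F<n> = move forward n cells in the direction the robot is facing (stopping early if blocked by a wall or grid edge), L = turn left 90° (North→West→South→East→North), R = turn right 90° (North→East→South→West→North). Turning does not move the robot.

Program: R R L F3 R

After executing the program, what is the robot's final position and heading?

Answer: Final position: (row=1, col=10), facing South

Derivation:
Start: (row=1, col=7), facing North
  R: turn right, now facing East
  R: turn right, now facing South
  L: turn left, now facing East
  F3: move forward 3, now at (row=1, col=10)
  R: turn right, now facing South
Final: (row=1, col=10), facing South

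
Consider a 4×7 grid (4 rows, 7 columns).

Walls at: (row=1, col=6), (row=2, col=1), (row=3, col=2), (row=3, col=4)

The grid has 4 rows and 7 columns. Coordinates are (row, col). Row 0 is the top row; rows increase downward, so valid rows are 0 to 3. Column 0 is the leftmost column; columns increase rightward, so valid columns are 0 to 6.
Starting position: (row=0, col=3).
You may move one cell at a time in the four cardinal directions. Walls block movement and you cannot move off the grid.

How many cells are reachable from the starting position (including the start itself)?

Answer: Reachable cells: 24

Derivation:
BFS flood-fill from (row=0, col=3):
  Distance 0: (row=0, col=3)
  Distance 1: (row=0, col=2), (row=0, col=4), (row=1, col=3)
  Distance 2: (row=0, col=1), (row=0, col=5), (row=1, col=2), (row=1, col=4), (row=2, col=3)
  Distance 3: (row=0, col=0), (row=0, col=6), (row=1, col=1), (row=1, col=5), (row=2, col=2), (row=2, col=4), (row=3, col=3)
  Distance 4: (row=1, col=0), (row=2, col=5)
  Distance 5: (row=2, col=0), (row=2, col=6), (row=3, col=5)
  Distance 6: (row=3, col=0), (row=3, col=6)
  Distance 7: (row=3, col=1)
Total reachable: 24 (grid has 24 open cells total)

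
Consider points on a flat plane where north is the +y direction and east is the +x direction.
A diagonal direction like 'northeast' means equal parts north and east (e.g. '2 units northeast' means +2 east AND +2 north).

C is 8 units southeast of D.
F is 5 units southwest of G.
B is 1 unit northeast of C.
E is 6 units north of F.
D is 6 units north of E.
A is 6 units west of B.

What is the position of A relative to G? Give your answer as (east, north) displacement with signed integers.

Place G at the origin (east=0, north=0).
  F is 5 units southwest of G: delta (east=-5, north=-5); F at (east=-5, north=-5).
  E is 6 units north of F: delta (east=+0, north=+6); E at (east=-5, north=1).
  D is 6 units north of E: delta (east=+0, north=+6); D at (east=-5, north=7).
  C is 8 units southeast of D: delta (east=+8, north=-8); C at (east=3, north=-1).
  B is 1 unit northeast of C: delta (east=+1, north=+1); B at (east=4, north=0).
  A is 6 units west of B: delta (east=-6, north=+0); A at (east=-2, north=0).
Therefore A relative to G: (east=-2, north=0).

Answer: A is at (east=-2, north=0) relative to G.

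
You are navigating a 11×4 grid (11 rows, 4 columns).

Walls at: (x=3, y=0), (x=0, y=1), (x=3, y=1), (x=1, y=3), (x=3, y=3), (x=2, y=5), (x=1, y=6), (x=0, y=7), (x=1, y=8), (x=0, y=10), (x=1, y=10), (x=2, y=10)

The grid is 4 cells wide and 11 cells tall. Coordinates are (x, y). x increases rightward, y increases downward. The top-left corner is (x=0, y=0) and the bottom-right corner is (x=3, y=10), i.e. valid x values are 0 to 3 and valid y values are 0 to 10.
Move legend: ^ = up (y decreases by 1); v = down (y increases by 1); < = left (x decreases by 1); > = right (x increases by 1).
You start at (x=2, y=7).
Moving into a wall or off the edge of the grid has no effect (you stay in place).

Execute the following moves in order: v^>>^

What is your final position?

Start: (x=2, y=7)
  v (down): (x=2, y=7) -> (x=2, y=8)
  ^ (up): (x=2, y=8) -> (x=2, y=7)
  > (right): (x=2, y=7) -> (x=3, y=7)
  > (right): blocked, stay at (x=3, y=7)
  ^ (up): (x=3, y=7) -> (x=3, y=6)
Final: (x=3, y=6)

Answer: Final position: (x=3, y=6)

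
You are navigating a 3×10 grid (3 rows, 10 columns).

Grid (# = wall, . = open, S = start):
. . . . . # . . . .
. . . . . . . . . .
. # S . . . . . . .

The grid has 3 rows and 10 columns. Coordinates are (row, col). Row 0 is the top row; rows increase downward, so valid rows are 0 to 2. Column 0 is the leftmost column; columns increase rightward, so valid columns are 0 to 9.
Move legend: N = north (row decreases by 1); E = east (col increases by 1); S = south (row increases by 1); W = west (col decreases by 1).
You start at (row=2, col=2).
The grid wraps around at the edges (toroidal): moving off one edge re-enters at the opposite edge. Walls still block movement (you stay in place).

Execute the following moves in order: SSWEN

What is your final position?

Answer: Final position: (row=0, col=2)

Derivation:
Start: (row=2, col=2)
  S (south): (row=2, col=2) -> (row=0, col=2)
  S (south): (row=0, col=2) -> (row=1, col=2)
  W (west): (row=1, col=2) -> (row=1, col=1)
  E (east): (row=1, col=1) -> (row=1, col=2)
  N (north): (row=1, col=2) -> (row=0, col=2)
Final: (row=0, col=2)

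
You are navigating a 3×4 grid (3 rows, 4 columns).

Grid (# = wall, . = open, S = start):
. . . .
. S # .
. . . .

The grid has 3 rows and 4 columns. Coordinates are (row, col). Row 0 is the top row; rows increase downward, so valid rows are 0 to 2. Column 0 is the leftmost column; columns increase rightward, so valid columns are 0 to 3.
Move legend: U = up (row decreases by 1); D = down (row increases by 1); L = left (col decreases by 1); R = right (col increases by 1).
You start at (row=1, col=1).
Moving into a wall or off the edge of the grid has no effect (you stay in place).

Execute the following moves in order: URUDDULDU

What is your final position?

Start: (row=1, col=1)
  U (up): (row=1, col=1) -> (row=0, col=1)
  R (right): (row=0, col=1) -> (row=0, col=2)
  U (up): blocked, stay at (row=0, col=2)
  D (down): blocked, stay at (row=0, col=2)
  D (down): blocked, stay at (row=0, col=2)
  U (up): blocked, stay at (row=0, col=2)
  L (left): (row=0, col=2) -> (row=0, col=1)
  D (down): (row=0, col=1) -> (row=1, col=1)
  U (up): (row=1, col=1) -> (row=0, col=1)
Final: (row=0, col=1)

Answer: Final position: (row=0, col=1)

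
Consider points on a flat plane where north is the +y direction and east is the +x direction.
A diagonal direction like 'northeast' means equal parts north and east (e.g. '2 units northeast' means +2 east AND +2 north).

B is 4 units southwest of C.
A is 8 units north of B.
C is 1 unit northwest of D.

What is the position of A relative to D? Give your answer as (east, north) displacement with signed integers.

Place D at the origin (east=0, north=0).
  C is 1 unit northwest of D: delta (east=-1, north=+1); C at (east=-1, north=1).
  B is 4 units southwest of C: delta (east=-4, north=-4); B at (east=-5, north=-3).
  A is 8 units north of B: delta (east=+0, north=+8); A at (east=-5, north=5).
Therefore A relative to D: (east=-5, north=5).

Answer: A is at (east=-5, north=5) relative to D.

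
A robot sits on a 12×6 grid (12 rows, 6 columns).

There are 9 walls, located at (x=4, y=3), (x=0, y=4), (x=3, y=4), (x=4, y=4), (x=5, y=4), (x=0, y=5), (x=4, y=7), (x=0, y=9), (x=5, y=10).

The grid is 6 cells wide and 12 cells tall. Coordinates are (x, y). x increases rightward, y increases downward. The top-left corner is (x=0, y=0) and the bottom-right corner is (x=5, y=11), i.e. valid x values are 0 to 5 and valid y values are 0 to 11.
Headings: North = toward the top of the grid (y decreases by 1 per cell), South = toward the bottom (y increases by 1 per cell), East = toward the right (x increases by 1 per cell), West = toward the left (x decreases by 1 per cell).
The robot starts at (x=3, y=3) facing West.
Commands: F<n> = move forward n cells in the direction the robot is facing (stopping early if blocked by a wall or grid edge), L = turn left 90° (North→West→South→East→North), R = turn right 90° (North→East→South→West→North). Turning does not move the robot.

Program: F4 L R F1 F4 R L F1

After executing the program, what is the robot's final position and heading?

Start: (x=3, y=3), facing West
  F4: move forward 3/4 (blocked), now at (x=0, y=3)
  L: turn left, now facing South
  R: turn right, now facing West
  F1: move forward 0/1 (blocked), now at (x=0, y=3)
  F4: move forward 0/4 (blocked), now at (x=0, y=3)
  R: turn right, now facing North
  L: turn left, now facing West
  F1: move forward 0/1 (blocked), now at (x=0, y=3)
Final: (x=0, y=3), facing West

Answer: Final position: (x=0, y=3), facing West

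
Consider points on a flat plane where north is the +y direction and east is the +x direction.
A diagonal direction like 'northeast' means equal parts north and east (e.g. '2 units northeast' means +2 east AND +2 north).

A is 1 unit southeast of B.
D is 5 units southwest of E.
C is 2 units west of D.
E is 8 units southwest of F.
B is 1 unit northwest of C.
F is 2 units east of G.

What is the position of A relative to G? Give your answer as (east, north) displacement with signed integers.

Answer: A is at (east=-13, north=-13) relative to G.

Derivation:
Place G at the origin (east=0, north=0).
  F is 2 units east of G: delta (east=+2, north=+0); F at (east=2, north=0).
  E is 8 units southwest of F: delta (east=-8, north=-8); E at (east=-6, north=-8).
  D is 5 units southwest of E: delta (east=-5, north=-5); D at (east=-11, north=-13).
  C is 2 units west of D: delta (east=-2, north=+0); C at (east=-13, north=-13).
  B is 1 unit northwest of C: delta (east=-1, north=+1); B at (east=-14, north=-12).
  A is 1 unit southeast of B: delta (east=+1, north=-1); A at (east=-13, north=-13).
Therefore A relative to G: (east=-13, north=-13).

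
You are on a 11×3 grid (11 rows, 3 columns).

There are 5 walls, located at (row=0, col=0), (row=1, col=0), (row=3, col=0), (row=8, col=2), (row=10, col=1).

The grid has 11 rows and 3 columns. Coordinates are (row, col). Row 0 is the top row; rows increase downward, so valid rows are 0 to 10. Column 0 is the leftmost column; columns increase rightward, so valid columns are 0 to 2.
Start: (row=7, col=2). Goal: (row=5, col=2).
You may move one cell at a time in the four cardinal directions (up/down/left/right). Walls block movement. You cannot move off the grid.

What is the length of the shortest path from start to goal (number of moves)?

Answer: Shortest path length: 2

Derivation:
BFS from (row=7, col=2) until reaching (row=5, col=2):
  Distance 0: (row=7, col=2)
  Distance 1: (row=6, col=2), (row=7, col=1)
  Distance 2: (row=5, col=2), (row=6, col=1), (row=7, col=0), (row=8, col=1)  <- goal reached here
One shortest path (2 moves): (row=7, col=2) -> (row=6, col=2) -> (row=5, col=2)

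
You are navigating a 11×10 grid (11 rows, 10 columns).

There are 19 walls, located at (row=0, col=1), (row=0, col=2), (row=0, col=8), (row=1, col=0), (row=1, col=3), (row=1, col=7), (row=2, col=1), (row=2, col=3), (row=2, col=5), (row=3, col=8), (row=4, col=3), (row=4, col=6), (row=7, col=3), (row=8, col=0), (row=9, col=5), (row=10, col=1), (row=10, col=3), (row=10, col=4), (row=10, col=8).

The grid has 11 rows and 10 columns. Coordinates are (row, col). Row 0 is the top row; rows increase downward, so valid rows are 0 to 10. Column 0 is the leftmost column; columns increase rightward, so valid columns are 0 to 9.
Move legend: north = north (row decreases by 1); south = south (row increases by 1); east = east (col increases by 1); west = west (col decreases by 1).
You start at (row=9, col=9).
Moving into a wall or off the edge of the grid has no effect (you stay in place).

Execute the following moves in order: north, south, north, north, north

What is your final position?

Answer: Final position: (row=6, col=9)

Derivation:
Start: (row=9, col=9)
  north (north): (row=9, col=9) -> (row=8, col=9)
  south (south): (row=8, col=9) -> (row=9, col=9)
  north (north): (row=9, col=9) -> (row=8, col=9)
  north (north): (row=8, col=9) -> (row=7, col=9)
  north (north): (row=7, col=9) -> (row=6, col=9)
Final: (row=6, col=9)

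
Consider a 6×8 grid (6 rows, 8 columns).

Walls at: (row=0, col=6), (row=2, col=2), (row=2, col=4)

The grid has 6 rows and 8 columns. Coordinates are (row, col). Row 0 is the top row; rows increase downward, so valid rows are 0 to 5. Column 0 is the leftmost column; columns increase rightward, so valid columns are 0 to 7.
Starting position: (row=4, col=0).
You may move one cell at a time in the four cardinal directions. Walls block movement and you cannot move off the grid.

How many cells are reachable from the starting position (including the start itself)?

Answer: Reachable cells: 45

Derivation:
BFS flood-fill from (row=4, col=0):
  Distance 0: (row=4, col=0)
  Distance 1: (row=3, col=0), (row=4, col=1), (row=5, col=0)
  Distance 2: (row=2, col=0), (row=3, col=1), (row=4, col=2), (row=5, col=1)
  Distance 3: (row=1, col=0), (row=2, col=1), (row=3, col=2), (row=4, col=3), (row=5, col=2)
  Distance 4: (row=0, col=0), (row=1, col=1), (row=3, col=3), (row=4, col=4), (row=5, col=3)
  Distance 5: (row=0, col=1), (row=1, col=2), (row=2, col=3), (row=3, col=4), (row=4, col=5), (row=5, col=4)
  Distance 6: (row=0, col=2), (row=1, col=3), (row=3, col=5), (row=4, col=6), (row=5, col=5)
  Distance 7: (row=0, col=3), (row=1, col=4), (row=2, col=5), (row=3, col=6), (row=4, col=7), (row=5, col=6)
  Distance 8: (row=0, col=4), (row=1, col=5), (row=2, col=6), (row=3, col=7), (row=5, col=7)
  Distance 9: (row=0, col=5), (row=1, col=6), (row=2, col=7)
  Distance 10: (row=1, col=7)
  Distance 11: (row=0, col=7)
Total reachable: 45 (grid has 45 open cells total)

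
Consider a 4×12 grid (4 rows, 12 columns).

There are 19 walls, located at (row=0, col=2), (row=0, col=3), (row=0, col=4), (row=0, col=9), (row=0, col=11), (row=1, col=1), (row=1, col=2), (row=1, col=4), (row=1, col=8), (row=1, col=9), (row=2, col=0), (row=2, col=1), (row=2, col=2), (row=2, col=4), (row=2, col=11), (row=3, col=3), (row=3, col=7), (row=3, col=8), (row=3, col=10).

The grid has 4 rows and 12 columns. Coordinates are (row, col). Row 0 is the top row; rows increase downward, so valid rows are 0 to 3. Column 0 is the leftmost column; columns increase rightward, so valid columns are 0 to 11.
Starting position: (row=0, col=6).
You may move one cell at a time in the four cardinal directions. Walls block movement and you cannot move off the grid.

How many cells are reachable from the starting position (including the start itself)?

BFS flood-fill from (row=0, col=6):
  Distance 0: (row=0, col=6)
  Distance 1: (row=0, col=5), (row=0, col=7), (row=1, col=6)
  Distance 2: (row=0, col=8), (row=1, col=5), (row=1, col=7), (row=2, col=6)
  Distance 3: (row=2, col=5), (row=2, col=7), (row=3, col=6)
  Distance 4: (row=2, col=8), (row=3, col=5)
  Distance 5: (row=2, col=9), (row=3, col=4)
  Distance 6: (row=2, col=10), (row=3, col=9)
  Distance 7: (row=1, col=10)
  Distance 8: (row=0, col=10), (row=1, col=11)
Total reachable: 20 (grid has 29 open cells total)

Answer: Reachable cells: 20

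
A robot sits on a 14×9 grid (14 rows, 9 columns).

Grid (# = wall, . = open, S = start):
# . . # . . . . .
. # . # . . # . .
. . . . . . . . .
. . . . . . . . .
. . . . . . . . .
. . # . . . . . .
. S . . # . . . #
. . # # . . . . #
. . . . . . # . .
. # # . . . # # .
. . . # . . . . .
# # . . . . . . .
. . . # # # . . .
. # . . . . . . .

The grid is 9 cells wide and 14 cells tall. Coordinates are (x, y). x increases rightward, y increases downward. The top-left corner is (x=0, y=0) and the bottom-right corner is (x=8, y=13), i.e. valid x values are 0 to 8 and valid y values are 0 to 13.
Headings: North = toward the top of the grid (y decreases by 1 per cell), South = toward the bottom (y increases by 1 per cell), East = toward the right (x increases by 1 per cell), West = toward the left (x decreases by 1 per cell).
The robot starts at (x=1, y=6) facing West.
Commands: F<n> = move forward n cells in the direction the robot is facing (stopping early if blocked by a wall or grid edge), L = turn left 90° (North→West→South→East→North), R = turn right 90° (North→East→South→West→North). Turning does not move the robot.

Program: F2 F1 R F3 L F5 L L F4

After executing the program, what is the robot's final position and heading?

Answer: Final position: (x=4, y=3), facing East

Derivation:
Start: (x=1, y=6), facing West
  F2: move forward 1/2 (blocked), now at (x=0, y=6)
  F1: move forward 0/1 (blocked), now at (x=0, y=6)
  R: turn right, now facing North
  F3: move forward 3, now at (x=0, y=3)
  L: turn left, now facing West
  F5: move forward 0/5 (blocked), now at (x=0, y=3)
  L: turn left, now facing South
  L: turn left, now facing East
  F4: move forward 4, now at (x=4, y=3)
Final: (x=4, y=3), facing East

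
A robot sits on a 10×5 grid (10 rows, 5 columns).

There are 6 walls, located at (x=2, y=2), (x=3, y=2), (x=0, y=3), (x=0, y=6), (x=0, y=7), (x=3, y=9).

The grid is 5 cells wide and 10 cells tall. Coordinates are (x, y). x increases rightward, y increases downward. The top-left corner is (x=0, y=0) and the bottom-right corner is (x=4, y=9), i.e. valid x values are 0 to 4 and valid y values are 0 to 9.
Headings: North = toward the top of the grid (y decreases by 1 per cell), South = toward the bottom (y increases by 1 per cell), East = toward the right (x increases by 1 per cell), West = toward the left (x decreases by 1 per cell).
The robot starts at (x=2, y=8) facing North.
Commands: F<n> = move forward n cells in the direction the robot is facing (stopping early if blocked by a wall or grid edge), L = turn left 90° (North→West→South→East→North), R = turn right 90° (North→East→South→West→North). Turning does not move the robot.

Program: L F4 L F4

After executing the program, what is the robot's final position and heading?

Start: (x=2, y=8), facing North
  L: turn left, now facing West
  F4: move forward 2/4 (blocked), now at (x=0, y=8)
  L: turn left, now facing South
  F4: move forward 1/4 (blocked), now at (x=0, y=9)
Final: (x=0, y=9), facing South

Answer: Final position: (x=0, y=9), facing South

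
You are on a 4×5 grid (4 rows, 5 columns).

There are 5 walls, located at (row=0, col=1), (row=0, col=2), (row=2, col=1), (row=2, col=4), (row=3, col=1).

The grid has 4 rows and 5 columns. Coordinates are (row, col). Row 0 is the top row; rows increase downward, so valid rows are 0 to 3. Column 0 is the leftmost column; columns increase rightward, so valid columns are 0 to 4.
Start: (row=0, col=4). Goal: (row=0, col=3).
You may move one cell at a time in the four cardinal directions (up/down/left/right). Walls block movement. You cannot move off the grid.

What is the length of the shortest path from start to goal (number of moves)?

Answer: Shortest path length: 1

Derivation:
BFS from (row=0, col=4) until reaching (row=0, col=3):
  Distance 0: (row=0, col=4)
  Distance 1: (row=0, col=3), (row=1, col=4)  <- goal reached here
One shortest path (1 moves): (row=0, col=4) -> (row=0, col=3)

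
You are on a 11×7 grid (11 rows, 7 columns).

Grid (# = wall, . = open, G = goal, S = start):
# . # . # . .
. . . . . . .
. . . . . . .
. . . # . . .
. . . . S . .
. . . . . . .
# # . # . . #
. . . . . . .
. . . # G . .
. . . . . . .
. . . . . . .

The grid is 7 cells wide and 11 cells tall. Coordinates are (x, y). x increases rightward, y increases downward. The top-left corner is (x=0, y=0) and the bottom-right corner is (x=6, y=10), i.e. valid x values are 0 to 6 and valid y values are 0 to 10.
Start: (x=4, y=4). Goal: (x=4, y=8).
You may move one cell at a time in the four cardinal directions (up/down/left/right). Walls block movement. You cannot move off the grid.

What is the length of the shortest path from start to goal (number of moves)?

Answer: Shortest path length: 4

Derivation:
BFS from (x=4, y=4) until reaching (x=4, y=8):
  Distance 0: (x=4, y=4)
  Distance 1: (x=4, y=3), (x=3, y=4), (x=5, y=4), (x=4, y=5)
  Distance 2: (x=4, y=2), (x=5, y=3), (x=2, y=4), (x=6, y=4), (x=3, y=5), (x=5, y=5), (x=4, y=6)
  Distance 3: (x=4, y=1), (x=3, y=2), (x=5, y=2), (x=2, y=3), (x=6, y=3), (x=1, y=4), (x=2, y=5), (x=6, y=5), (x=5, y=6), (x=4, y=7)
  Distance 4: (x=3, y=1), (x=5, y=1), (x=2, y=2), (x=6, y=2), (x=1, y=3), (x=0, y=4), (x=1, y=5), (x=2, y=6), (x=3, y=7), (x=5, y=7), (x=4, y=8)  <- goal reached here
One shortest path (4 moves): (x=4, y=4) -> (x=4, y=5) -> (x=4, y=6) -> (x=4, y=7) -> (x=4, y=8)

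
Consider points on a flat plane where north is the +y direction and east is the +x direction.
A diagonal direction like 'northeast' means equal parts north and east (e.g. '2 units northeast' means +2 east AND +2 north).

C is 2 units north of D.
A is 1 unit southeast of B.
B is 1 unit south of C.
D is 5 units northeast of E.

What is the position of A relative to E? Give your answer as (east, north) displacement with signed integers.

Answer: A is at (east=6, north=5) relative to E.

Derivation:
Place E at the origin (east=0, north=0).
  D is 5 units northeast of E: delta (east=+5, north=+5); D at (east=5, north=5).
  C is 2 units north of D: delta (east=+0, north=+2); C at (east=5, north=7).
  B is 1 unit south of C: delta (east=+0, north=-1); B at (east=5, north=6).
  A is 1 unit southeast of B: delta (east=+1, north=-1); A at (east=6, north=5).
Therefore A relative to E: (east=6, north=5).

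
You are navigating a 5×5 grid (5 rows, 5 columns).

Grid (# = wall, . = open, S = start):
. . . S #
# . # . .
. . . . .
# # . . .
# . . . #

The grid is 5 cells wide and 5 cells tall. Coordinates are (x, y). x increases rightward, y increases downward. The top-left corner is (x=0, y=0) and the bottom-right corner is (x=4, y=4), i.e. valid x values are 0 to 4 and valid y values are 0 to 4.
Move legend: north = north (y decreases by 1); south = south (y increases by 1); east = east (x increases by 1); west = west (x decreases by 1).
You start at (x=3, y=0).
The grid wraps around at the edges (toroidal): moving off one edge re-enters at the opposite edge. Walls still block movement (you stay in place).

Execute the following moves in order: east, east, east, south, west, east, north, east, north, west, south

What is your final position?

Start: (x=3, y=0)
  [×3]east (east): blocked, stay at (x=3, y=0)
  south (south): (x=3, y=0) -> (x=3, y=1)
  west (west): blocked, stay at (x=3, y=1)
  east (east): (x=3, y=1) -> (x=4, y=1)
  north (north): blocked, stay at (x=4, y=1)
  east (east): blocked, stay at (x=4, y=1)
  north (north): blocked, stay at (x=4, y=1)
  west (west): (x=4, y=1) -> (x=3, y=1)
  south (south): (x=3, y=1) -> (x=3, y=2)
Final: (x=3, y=2)

Answer: Final position: (x=3, y=2)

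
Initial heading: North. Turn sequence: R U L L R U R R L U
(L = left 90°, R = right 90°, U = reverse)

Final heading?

Start: North
  R (right (90° clockwise)) -> East
  U (U-turn (180°)) -> West
  L (left (90° counter-clockwise)) -> South
  L (left (90° counter-clockwise)) -> East
  R (right (90° clockwise)) -> South
  U (U-turn (180°)) -> North
  R (right (90° clockwise)) -> East
  R (right (90° clockwise)) -> South
  L (left (90° counter-clockwise)) -> East
  U (U-turn (180°)) -> West
Final: West

Answer: Final heading: West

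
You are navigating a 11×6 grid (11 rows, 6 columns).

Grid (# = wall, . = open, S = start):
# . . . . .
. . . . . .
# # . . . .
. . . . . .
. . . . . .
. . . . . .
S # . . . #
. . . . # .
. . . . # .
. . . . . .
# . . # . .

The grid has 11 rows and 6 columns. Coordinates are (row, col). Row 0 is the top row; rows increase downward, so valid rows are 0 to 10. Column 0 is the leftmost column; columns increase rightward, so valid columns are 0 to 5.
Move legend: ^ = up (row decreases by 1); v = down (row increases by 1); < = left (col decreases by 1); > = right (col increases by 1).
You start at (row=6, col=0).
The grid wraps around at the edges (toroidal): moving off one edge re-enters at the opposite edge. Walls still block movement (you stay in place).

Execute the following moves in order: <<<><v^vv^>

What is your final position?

Start: (row=6, col=0)
  [×3]< (left): blocked, stay at (row=6, col=0)
  > (right): blocked, stay at (row=6, col=0)
  < (left): blocked, stay at (row=6, col=0)
  v (down): (row=6, col=0) -> (row=7, col=0)
  ^ (up): (row=7, col=0) -> (row=6, col=0)
  v (down): (row=6, col=0) -> (row=7, col=0)
  v (down): (row=7, col=0) -> (row=8, col=0)
  ^ (up): (row=8, col=0) -> (row=7, col=0)
  > (right): (row=7, col=0) -> (row=7, col=1)
Final: (row=7, col=1)

Answer: Final position: (row=7, col=1)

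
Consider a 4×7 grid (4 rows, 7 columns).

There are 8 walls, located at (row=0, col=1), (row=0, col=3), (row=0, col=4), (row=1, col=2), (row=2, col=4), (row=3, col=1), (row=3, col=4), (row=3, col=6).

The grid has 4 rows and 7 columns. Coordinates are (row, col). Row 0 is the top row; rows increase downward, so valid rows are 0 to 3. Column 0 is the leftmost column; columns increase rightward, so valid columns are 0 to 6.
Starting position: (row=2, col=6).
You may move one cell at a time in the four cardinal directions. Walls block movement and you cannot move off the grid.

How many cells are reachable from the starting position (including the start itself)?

BFS flood-fill from (row=2, col=6):
  Distance 0: (row=2, col=6)
  Distance 1: (row=1, col=6), (row=2, col=5)
  Distance 2: (row=0, col=6), (row=1, col=5), (row=3, col=5)
  Distance 3: (row=0, col=5), (row=1, col=4)
  Distance 4: (row=1, col=3)
  Distance 5: (row=2, col=3)
  Distance 6: (row=2, col=2), (row=3, col=3)
  Distance 7: (row=2, col=1), (row=3, col=2)
  Distance 8: (row=1, col=1), (row=2, col=0)
  Distance 9: (row=1, col=0), (row=3, col=0)
  Distance 10: (row=0, col=0)
Total reachable: 19 (grid has 20 open cells total)

Answer: Reachable cells: 19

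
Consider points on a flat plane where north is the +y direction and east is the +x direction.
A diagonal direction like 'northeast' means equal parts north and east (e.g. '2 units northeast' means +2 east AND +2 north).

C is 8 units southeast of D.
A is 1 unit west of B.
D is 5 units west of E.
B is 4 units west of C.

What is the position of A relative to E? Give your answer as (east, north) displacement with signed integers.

Answer: A is at (east=-2, north=-8) relative to E.

Derivation:
Place E at the origin (east=0, north=0).
  D is 5 units west of E: delta (east=-5, north=+0); D at (east=-5, north=0).
  C is 8 units southeast of D: delta (east=+8, north=-8); C at (east=3, north=-8).
  B is 4 units west of C: delta (east=-4, north=+0); B at (east=-1, north=-8).
  A is 1 unit west of B: delta (east=-1, north=+0); A at (east=-2, north=-8).
Therefore A relative to E: (east=-2, north=-8).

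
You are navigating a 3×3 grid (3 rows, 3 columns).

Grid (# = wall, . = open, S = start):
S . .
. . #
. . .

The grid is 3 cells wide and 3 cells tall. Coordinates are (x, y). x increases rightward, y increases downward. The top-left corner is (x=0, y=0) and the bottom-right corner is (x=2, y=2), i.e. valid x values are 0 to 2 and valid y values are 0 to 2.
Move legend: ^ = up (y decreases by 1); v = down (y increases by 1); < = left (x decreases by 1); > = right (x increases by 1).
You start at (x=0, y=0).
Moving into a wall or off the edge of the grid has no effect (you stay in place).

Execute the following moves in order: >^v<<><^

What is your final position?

Answer: Final position: (x=0, y=0)

Derivation:
Start: (x=0, y=0)
  > (right): (x=0, y=0) -> (x=1, y=0)
  ^ (up): blocked, stay at (x=1, y=0)
  v (down): (x=1, y=0) -> (x=1, y=1)
  < (left): (x=1, y=1) -> (x=0, y=1)
  < (left): blocked, stay at (x=0, y=1)
  > (right): (x=0, y=1) -> (x=1, y=1)
  < (left): (x=1, y=1) -> (x=0, y=1)
  ^ (up): (x=0, y=1) -> (x=0, y=0)
Final: (x=0, y=0)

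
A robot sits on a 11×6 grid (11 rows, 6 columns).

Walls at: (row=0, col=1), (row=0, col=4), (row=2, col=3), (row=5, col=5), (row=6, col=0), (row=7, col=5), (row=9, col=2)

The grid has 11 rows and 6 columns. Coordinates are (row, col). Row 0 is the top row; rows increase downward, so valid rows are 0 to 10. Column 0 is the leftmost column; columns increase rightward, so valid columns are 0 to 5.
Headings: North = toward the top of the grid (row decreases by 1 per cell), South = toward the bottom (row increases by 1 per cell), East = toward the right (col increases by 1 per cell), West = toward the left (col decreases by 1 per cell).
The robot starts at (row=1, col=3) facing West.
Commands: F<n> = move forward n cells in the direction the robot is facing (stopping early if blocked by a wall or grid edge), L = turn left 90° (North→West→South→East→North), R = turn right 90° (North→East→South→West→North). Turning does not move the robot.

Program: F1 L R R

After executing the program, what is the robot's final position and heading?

Answer: Final position: (row=1, col=2), facing North

Derivation:
Start: (row=1, col=3), facing West
  F1: move forward 1, now at (row=1, col=2)
  L: turn left, now facing South
  R: turn right, now facing West
  R: turn right, now facing North
Final: (row=1, col=2), facing North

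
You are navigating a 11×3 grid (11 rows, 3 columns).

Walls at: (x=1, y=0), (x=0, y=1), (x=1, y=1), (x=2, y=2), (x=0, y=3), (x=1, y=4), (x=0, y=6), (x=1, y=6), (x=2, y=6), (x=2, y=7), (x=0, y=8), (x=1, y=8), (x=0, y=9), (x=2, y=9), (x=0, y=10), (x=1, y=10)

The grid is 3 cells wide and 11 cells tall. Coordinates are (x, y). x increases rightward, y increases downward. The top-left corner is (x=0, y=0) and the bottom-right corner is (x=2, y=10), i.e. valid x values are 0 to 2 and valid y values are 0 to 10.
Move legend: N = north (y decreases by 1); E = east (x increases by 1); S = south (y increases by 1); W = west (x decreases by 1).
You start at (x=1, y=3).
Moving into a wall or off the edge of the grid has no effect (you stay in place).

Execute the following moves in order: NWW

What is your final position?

Start: (x=1, y=3)
  N (north): (x=1, y=3) -> (x=1, y=2)
  W (west): (x=1, y=2) -> (x=0, y=2)
  W (west): blocked, stay at (x=0, y=2)
Final: (x=0, y=2)

Answer: Final position: (x=0, y=2)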